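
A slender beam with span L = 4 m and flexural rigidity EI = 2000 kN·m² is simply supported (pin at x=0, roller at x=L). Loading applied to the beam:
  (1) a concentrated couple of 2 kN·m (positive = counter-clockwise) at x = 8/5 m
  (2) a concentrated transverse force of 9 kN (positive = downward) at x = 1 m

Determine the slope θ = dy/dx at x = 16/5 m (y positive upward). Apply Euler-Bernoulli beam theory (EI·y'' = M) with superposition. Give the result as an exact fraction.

Load 1 — applied couple M₀=2 kN·m at a=8/5 m (b=L-a=12/5):
  θ_1 = (M₀x²/(2L)-M₀(x-a)+C₁)/EI  [x>a] with C₁=M₀(3b²-L²)/(6L)=8/75 = (2·(16/5)²/(2·4)-2·((16/5)-(8/5))+(8/75))/2000 = -1/3750 rad
Load 2 — point force P=9 kN at a=1 m (b=L-a=3):
  θ_2 = -Pa(2L²-6Lx+3x²+a²)/(6LEI)  [x>a] = -9·1·(2·4²-6·4·(16/5)+3·(16/5)²+1²)/(6·4·2000) = 981/400000 rad
Superposition: θ = Σ θ_i = 2623/1200000 rad ≈ 0.002186 rad

θ(16/5) = 2623/1200000 rad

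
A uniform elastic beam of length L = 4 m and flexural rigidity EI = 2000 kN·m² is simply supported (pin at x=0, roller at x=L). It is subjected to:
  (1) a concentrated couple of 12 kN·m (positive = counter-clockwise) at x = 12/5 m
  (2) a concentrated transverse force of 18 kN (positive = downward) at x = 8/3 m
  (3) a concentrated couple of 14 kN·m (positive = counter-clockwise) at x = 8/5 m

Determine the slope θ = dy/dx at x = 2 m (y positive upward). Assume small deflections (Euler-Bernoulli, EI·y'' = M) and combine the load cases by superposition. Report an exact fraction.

Load 1 — applied couple M₀=12 kN·m at a=12/5 m (b=L-a=8/5):
  θ_1 = (M₀x²/(2L)+C₁)/EI  [x≤a] with C₁=M₀(3b²-L²)/(6L)=-104/25 = (12·2²/(2·4)+(-104/25))/2000 = 23/25000 rad
Load 2 — point force P=18 kN at a=8/3 m (b=L-a=4/3):
  θ_2 = -Pb(L²-b²-3x²)/(6LEI)  [x≤a] = -18·(4/3)·(4²-(4/3)²-3·2²)/(6·4·2000) = -1/900 rad
Load 3 — applied couple M₀=14 kN·m at a=8/5 m (b=L-a=12/5):
  θ_3 = (M₀x²/(2L)-M₀(x-a)+C₁)/EI  [x>a] with C₁=M₀(3b²-L²)/(6L)=56/75 = (14·2²/(2·4)-14·(2-(8/5))+(56/75))/2000 = 161/150000 rad
Superposition: θ = Σ θ_i = 397/450000 rad ≈ 0.000882 rad

θ(2) = 397/450000 rad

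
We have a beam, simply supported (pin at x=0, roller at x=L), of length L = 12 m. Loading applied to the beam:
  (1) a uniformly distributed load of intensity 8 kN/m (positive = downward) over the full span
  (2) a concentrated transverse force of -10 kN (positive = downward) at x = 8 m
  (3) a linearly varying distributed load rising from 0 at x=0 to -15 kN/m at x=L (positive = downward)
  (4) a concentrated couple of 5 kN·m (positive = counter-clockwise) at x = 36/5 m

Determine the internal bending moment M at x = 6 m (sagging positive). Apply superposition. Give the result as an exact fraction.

Load 1 — uniform load w=8 kN/m over full span:
  M_1 = wx(L-x)/2 = 8·6·(12-6)/2 = 144 kN·m
Load 2 — point force P=-10 kN at a=8 m (b=L-a=4):
  M_2 = Pbx/L  [x≤a] = (-10)·4·6/12 = -20 kN·m
Load 3 — triangular load w₀=-15 kN/m (0→w₀ over full span):
  M_3 = w₀Lx/6 - w₀x³/(6L) = (-15)·12·6/6 - (-15)·6³/(6·12) = -135 kN·m
Load 4 — applied couple M₀=5 kN·m at a=36/5 m (b=L-a=24/5):
  M_4 = M₀x/L  [x≤a] = 5·6/12 = 5/2 kN·m
Superposition: M = Σ M_i = -17/2 kN·m ≈ -8.500000 kN·m

M(6) = -17/2 kN·m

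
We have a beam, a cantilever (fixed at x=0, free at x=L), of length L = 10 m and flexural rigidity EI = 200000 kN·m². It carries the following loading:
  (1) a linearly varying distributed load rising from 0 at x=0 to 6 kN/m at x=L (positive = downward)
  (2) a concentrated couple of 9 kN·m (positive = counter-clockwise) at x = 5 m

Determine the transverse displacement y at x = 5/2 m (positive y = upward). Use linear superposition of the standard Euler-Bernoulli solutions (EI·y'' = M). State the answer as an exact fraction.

Load 1 — triangular load w₀=6 kN/m (0→w₀ over full span):
  y_1 = (w₀Lx³/12-w₀L²x²/6-w₀x⁵/(120L))/EI = (6·10·(5/2)³/12-6·10²·(5/2)²/6-6·(5/2)⁵/(120·10))/200000 = -1121/409600 m
Load 2 — applied couple M₀=9 kN·m at a=5 m (b=L-a=5):
  y_2 = M₀x²/(2EI)  [x≤a] = 9·(5/2)²/(2·200000) = 9/64000 m
Superposition: y = Σ y_i = -5317/2048000 m ≈ -0.002596 m

y(5/2) = -5317/2048000 m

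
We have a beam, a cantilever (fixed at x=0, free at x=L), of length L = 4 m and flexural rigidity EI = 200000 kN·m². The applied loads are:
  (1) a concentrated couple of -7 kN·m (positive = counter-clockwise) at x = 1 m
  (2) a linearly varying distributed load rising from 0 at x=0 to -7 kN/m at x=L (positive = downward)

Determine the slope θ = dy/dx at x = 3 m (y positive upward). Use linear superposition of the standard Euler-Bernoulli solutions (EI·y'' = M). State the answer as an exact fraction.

Load 1 — applied couple M₀=-7 kN·m at a=1 m (b=L-a=3):
  θ_1 = M₀a/EI  [x>a] = (-7)·1/200000 = -7/200000 rad
Load 2 — triangular load w₀=-7 kN/m (0→w₀ over full span):
  θ_2 = (w₀Lx²/4-w₀L²x/3-w₀x⁴/(24L))/EI = ((-7)·4·3²/4-(-7)·4²·3/3-(-7)·3⁴/(24·4))/200000 = 1757/6400000 rad
Superposition: θ = Σ θ_i = 1533/6400000 rad ≈ 0.000240 rad

θ(3) = 1533/6400000 rad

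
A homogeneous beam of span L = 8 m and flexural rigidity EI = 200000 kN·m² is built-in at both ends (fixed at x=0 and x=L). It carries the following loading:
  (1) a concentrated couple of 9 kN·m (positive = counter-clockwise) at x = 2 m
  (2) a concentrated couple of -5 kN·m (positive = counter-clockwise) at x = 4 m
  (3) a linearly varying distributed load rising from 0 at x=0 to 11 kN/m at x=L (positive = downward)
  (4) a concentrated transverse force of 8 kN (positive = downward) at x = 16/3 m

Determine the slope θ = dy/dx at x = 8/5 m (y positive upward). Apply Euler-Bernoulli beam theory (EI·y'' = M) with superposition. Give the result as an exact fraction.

Load 1 — applied couple M₀=9 kN·m at a=2 m (b=L-a=6):
  θ_1 = (R_Ax²/2 - M_Ax)/EI  [x≤a] with R_A=81/64, M_A=-27/16 = ((81/64)·(8/5)²/2 - (-27/16)·(8/5))/200000 = 27/1250000 rad
Load 2 — applied couple M₀=-5 kN·m at a=4 m (b=L-a=4):
  θ_2 = (R_Ax²/2 - M_Ax)/EI  [x≤a] with R_A=-15/16, M_A=-5/4 = ((-15/16)·(8/5)²/2 - (-5/4)·(8/5))/200000 = 1/250000 rad
Load 3 — triangular load w₀=11 kN/m (0→w₀ over full span):
  θ_3 = -w₀(2x(L-x)(L-2x)(x+2L)+x²(L-x)²)/(120LEI) = -11·(2·(8/5)·(8-(8/5))·(8-2·(8/5))·((8/5)+2·8)+(8/5)²·(8-(8/5))²)/(120·8·200000) = -616/5859375 rad
Load 4 — point force P=8 kN at a=16/3 m (b=L-a=8/3):
  θ_4 = -Pb²x(2aL-(3a+b)x)/(2L³EI)  [x≤a] = -8·(8/3)²·(8/5)·(2·(16/3)·8-(3·(16/3)+(8/3))·(8/5))/(2·8³·200000) = -52/2109375 rad
Superposition: θ = Σ θ_i = -5494/52734375 rad ≈ -0.000104 rad

θ(8/5) = -5494/52734375 rad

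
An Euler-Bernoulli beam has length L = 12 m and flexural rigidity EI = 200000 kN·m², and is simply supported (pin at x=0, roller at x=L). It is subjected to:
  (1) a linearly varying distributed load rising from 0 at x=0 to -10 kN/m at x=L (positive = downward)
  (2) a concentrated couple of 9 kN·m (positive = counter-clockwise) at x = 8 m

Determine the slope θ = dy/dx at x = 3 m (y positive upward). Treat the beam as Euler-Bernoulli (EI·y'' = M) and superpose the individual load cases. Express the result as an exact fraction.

θ(3) = 3843/3200000 rad

Load 1 — triangular load w₀=-10 kN/m (0→w₀ over full span):
  θ_1 = -w₀(7L⁴-30L²x²+15x⁴)/(360LEI) = -(-10)·(7·12⁴-30·12²·3²+15·3⁴)/(360·12·200000) = 3981/3200000 rad
Load 2 — applied couple M₀=9 kN·m at a=8 m (b=L-a=4):
  θ_2 = (M₀x²/(2L)+C₁)/EI  [x≤a] with C₁=M₀(3b²-L²)/(6L)=-12 = (9·3²/(2·12)+(-12))/200000 = -69/1600000 rad
Superposition: θ = Σ θ_i = 3843/3200000 rad ≈ 0.001201 rad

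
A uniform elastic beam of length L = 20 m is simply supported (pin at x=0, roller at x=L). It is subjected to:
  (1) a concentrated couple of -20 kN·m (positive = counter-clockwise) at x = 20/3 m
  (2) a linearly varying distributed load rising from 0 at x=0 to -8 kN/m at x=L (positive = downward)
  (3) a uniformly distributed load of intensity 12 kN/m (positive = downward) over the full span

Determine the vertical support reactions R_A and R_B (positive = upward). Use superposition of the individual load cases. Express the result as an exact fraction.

R_A = 277/3 kN, R_B = 203/3 kN

Load 1 — applied couple M₀=-20 kN·m at a=20/3 m (b=L-a=40/3):
  R_A = M₀/L = (-20)/20 = -1 kN
  R_B = -M₀/L = -(-20)/20 = 1 kN
Load 2 — triangular load w₀=-8 kN/m (0→w₀ over full span):
  R_A = w₀L/6 = (-8)·20/6 = -80/3 kN
  R_B = w₀L/3 = (-8)·20/3 = -160/3 kN
Load 3 — uniform load w=12 kN/m over full span:
  R_A = wL/2 = 12·20/2 = 120 kN
  R_B = wL/2 = 12·20/2 = 120 kN
Superposition: R_A = 277/3 kN, R_B = 203/3 kN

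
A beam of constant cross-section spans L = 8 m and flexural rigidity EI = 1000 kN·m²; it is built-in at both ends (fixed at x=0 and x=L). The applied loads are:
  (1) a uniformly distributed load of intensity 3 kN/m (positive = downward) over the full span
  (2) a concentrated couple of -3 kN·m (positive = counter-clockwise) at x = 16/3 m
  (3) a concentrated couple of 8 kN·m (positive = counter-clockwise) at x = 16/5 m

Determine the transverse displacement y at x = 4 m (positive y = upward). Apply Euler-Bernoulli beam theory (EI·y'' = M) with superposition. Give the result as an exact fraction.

Load 1 — uniform load w=3 kN/m over full span:
  y_1 = -wx²(L-x)²/(24EI) = -3·4²·(8-4)²/(24·1000) = -4/125 m
Load 2 — applied couple M₀=-3 kN·m at a=16/3 m (b=L-a=8/3):
  y_2 = (R_Ax³/6 - M_Ax²/2)/EI  [x≤a] with R_A=-1/2, M_A=-1 = ((-1/2)·4³/6 - (-1)·4²/2)/1000 = 1/375 m
Load 3 — applied couple M₀=8 kN·m at a=16/5 m (b=L-a=24/5):
  y_3 = (R_Ax³/6 - M_Ax²/2 - M₀(x-a)²/2)/EI  [x>a] with R_A=36/25, M_A=24/25 = ((36/25)·4³/6 - (24/25)·4²/2 - 8·(4-(16/5))²/2)/1000 = 16/3125 m
Superposition: y = Σ y_i = -227/9375 m ≈ -0.024213 m

y(4) = -227/9375 m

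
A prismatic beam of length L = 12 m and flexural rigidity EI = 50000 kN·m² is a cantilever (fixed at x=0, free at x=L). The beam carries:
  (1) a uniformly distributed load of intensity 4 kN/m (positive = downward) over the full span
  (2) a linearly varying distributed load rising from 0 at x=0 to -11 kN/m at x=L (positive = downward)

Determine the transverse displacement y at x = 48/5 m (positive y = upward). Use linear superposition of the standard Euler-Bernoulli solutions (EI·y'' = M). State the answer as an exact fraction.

Load 1 — uniform load w=4 kN/m over full span:
  y_1 = -wx²(x²-4Lx+6L²)/(24EI) = -4·(48/5)²·((48/5)²-4·12·(48/5)+6·12²)/(24·50000) = -297216/1953125 m
Load 2 — triangular load w₀=-11 kN/m (0→w₀ over full span):
  y_2 = (w₀Lx³/12-w₀L²x²/6-w₀x⁵/(120L))/EI = ((-11)·12·(48/5)³/12-(-11)·12²·(48/5)²/6-(-11)·(48/5)⁵/(120·12))/50000 = 14864256/48828125 m
Superposition: y = Σ y_i = 7433856/48828125 m ≈ 0.152245 m

y(48/5) = 7433856/48828125 m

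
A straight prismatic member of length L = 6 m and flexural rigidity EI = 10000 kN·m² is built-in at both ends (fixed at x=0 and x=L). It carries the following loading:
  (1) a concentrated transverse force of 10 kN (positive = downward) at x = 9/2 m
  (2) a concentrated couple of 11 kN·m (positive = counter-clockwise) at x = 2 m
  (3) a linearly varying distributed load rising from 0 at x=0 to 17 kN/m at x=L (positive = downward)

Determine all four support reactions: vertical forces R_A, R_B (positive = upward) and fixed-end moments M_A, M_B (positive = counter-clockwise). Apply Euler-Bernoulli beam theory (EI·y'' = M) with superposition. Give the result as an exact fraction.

Load 1 — point force P=10 kN at a=9/2 m (b=L-a=3/2):
  R_A = Pb²(3a+b)/L³ = 10·(3/2)²·(3·(9/2)+(3/2))/6³ = 25/16 kN
  M_A = Pab²/L² = 10·(9/2)·(3/2)²/6² = 45/16 kN·m
  R_B = Pa²(a+3b)/L³ = 10·(9/2)²·((9/2)+3·(3/2))/6³ = 135/16 kN
  M_B = -Pa²b/L² = -10·(9/2)²·(3/2)/6² = -135/16 kN·m
Load 2 — applied couple M₀=11 kN·m at a=2 m (b=L-a=4):
  R_A = 6M₀ab/L³ = 6·11·2·4/6³ = 22/9 kN
  M_A = M₀b(2a-b)/L² = 11·4·(2·2-4)/6² = 0 kN·m
  R_B = -6M₀ab/L³ = -6·11·2·4/6³ = -22/9 kN
  M_B = M₀a(2b-a)/L² = 11·2·(2·4-2)/6² = 11/3 kN·m
Load 3 — triangular load w₀=17 kN/m (0→w₀ over full span):
  R_A = 3w₀L/20 = 3·17·6/20 = 153/10 kN
  M_A = w₀L²/30 = 17·6²/30 = 102/5 kN·m
  R_B = 7w₀L/20 = 7·17·6/20 = 357/10 kN
  M_B = -w₀L²/20 = -17·6²/20 = -153/5 kN·m
Superposition: R_A = 13901/720 kN, M_A = 1857/80 kN·m, R_B = 30019/720 kN, M_B = -8489/240 kN·m

R_A = 13901/720 kN, M_A = 1857/80 kN·m, R_B = 30019/720 kN, M_B = -8489/240 kN·m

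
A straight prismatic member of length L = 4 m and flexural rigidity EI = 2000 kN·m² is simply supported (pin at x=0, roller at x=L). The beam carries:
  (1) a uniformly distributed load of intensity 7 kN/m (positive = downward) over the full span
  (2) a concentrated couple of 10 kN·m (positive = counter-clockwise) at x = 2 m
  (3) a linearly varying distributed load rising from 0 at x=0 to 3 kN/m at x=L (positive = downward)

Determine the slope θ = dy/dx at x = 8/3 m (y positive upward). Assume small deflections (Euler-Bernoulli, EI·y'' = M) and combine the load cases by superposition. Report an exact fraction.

Load 1 — uniform load w=7 kN/m over full span:
  θ_1 = -w(L³-6Lx²+4x³)/(24EI) = -7·(4³-6·4·(8/3)²+4·(8/3)³)/(24·2000) = 91/20250 rad
Load 2 — applied couple M₀=10 kN·m at a=2 m (b=L-a=2):
  θ_2 = (M₀x²/(2L)-M₀(x-a)+C₁)/EI  [x>a] with C₁=M₀(3b²-L²)/(6L)=-5/3 = (10·(8/3)²/(2·4)-10·((8/3)-2)+(-5/3))/2000 = 1/3600 rad
Load 3 — triangular load w₀=3 kN/m (0→w₀ over full span):
  θ_3 = -w₀(7L⁴-30L²x²+15x⁴)/(360LEI) = -3·(7·4⁴-30·4²·(8/3)²+15·(8/3)⁴)/(360·4·2000) = 91/101250 rad
Superposition: θ = Σ θ_i = 1531/270000 rad ≈ 0.005670 rad

θ(8/3) = 1531/270000 rad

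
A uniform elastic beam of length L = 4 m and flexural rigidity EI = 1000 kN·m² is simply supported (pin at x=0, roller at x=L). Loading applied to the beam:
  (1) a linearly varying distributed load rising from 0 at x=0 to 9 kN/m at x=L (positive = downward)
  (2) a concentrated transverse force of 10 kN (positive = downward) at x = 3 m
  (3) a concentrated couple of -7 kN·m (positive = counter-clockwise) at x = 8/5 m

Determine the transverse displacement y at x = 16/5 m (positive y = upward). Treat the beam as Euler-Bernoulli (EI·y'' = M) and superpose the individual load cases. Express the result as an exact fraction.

y(16/5) = -273679/15625000 m

Load 1 — triangular load w₀=9 kN/m (0→w₀ over full span):
  y_1 = -w₀x(7L⁴-10L²x²+3x⁴)/(360LEI) = -9·(16/5)·(7·4⁴-10·4²·(16/5)²+3·(16/5)⁴)/(360·4·1000) = -18288/1953125 m
Load 2 — point force P=10 kN at a=3 m (b=L-a=1):
  y_2 = -Pa(L-x)(2Lx-a²-x²)/(6LEI)  [x>a] = -10·3·(4-(16/5))·(2·4·(16/5)-3²-(16/5)²)/(6·4·1000) = -159/25000 m
Load 3 — applied couple M₀=-7 kN·m at a=8/5 m (b=L-a=12/5):
  y_3 = (M₀x³/(6L)-M₀(x-a)²/2+C₁x)/EI  [x>a] with C₁=M₀(3b²-L²)/(6L)=-28/75 = ((-7)·(16/5)³/(6·4)-(-7)·((16/5)-(8/5))²/2+(-28/75)·(16/5))/1000 = -28/15625 m
Superposition: y = Σ y_i = -273679/15625000 m ≈ -0.017515 m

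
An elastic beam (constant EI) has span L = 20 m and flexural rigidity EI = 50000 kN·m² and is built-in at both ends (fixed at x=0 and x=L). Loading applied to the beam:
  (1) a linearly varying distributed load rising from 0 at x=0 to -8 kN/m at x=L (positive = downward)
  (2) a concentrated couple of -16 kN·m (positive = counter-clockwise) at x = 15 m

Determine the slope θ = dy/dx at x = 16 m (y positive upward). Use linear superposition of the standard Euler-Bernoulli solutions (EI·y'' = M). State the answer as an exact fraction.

θ(16) = -274/46875 rad

Load 1 — triangular load w₀=-8 kN/m (0→w₀ over full span):
  θ_1 = -w₀(2x(L-x)(L-2x)(x+2L)+x²(L-x)²)/(120LEI) = -(-8)·(2·16·(20-16)·(20-2·16)·(16+2·20)+16²·(20-16)²)/(120·20·50000) = -256/46875 rad
Load 2 — applied couple M₀=-16 kN·m at a=15 m (b=L-a=5):
  θ_2 = (R_Ax²/2 - M_Ax - M₀(x-a))/EI  [x>a] with R_A=-9/10, M_A=-5 = ((-9/10)·16²/2 - (-5)·16 - (-16)·(16-15))/50000 = -6/15625 rad
Superposition: θ = Σ θ_i = -274/46875 rad ≈ -0.005845 rad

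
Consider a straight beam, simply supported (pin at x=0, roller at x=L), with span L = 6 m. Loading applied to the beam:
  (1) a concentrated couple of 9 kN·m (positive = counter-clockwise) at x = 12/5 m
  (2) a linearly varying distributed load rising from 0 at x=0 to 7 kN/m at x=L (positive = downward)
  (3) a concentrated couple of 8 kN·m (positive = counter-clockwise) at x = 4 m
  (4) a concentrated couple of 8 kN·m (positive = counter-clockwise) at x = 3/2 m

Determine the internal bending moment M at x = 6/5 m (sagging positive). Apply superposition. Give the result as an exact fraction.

Load 1 — applied couple M₀=9 kN·m at a=12/5 m (b=L-a=18/5):
  M_1 = M₀x/L  [x≤a] = 9·(6/5)/6 = 9/5 kN·m
Load 2 — triangular load w₀=7 kN/m (0→w₀ over full span):
  M_2 = w₀Lx/6 - w₀x³/(6L) = 7·6·(6/5)/6 - 7·(6/5)³/(6·6) = 1008/125 kN·m
Load 3 — applied couple M₀=8 kN·m at a=4 m (b=L-a=2):
  M_3 = M₀x/L  [x≤a] = 8·(6/5)/6 = 8/5 kN·m
Load 4 — applied couple M₀=8 kN·m at a=3/2 m (b=L-a=9/2):
  M_4 = M₀x/L  [x≤a] = 8·(6/5)/6 = 8/5 kN·m
Superposition: M = Σ M_i = 1633/125 kN·m ≈ 13.064000 kN·m

M(6/5) = 1633/125 kN·m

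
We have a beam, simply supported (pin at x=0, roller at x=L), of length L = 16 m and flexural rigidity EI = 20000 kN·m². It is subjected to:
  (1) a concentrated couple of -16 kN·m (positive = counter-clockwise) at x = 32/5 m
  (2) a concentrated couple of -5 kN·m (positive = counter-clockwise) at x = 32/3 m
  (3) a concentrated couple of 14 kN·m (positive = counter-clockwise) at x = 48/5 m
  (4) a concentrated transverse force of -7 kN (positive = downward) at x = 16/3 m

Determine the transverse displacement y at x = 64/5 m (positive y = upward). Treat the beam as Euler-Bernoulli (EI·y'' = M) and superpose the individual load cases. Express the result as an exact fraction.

Load 1 — applied couple M₀=-16 kN·m at a=32/5 m (b=L-a=48/5):
  y_1 = (M₀x³/(6L)-M₀(x-a)²/2+C₁x)/EI  [x>a] with C₁=M₀(3b²-L²)/(6L)=-256/75 = ((-16)·(64/5)³/(6·16)-(-16)·((64/5)-(32/5))²/2+(-256/75)·(64/5))/20000 = -256/78125 m
Load 2 — applied couple M₀=-5 kN·m at a=32/3 m (b=L-a=16/3):
  y_2 = (M₀x³/(6L)-M₀(x-a)²/2+C₁x)/EI  [x>a] with C₁=M₀(3b²-L²)/(6L)=80/9 = ((-5)·(64/5)³/(6·16)-(-5)·((64/5)-(32/3))²/2+(80/9)·(64/5))/20000 = 112/140625 m
Load 3 — applied couple M₀=14 kN·m at a=48/5 m (b=L-a=32/5):
  y_3 = (M₀x³/(6L)-M₀(x-a)²/2+C₁x)/EI  [x>a] with C₁=M₀(3b²-L²)/(6L)=-1456/75 = (14·(64/5)³/(6·16)-14·((64/5)-(48/5))²/2+(-1456/75)·(64/5))/20000 = -56/78125 m
Load 4 — point force P=-7 kN at a=16/3 m (b=L-a=32/3):
  y_4 = -Pa(L-x)(2Lx-a²-x²)/(6LEI)  [x>a] = -(-7)·(16/3)·(16-(64/5))·(2·16·(64/5)-(16/3)²-(64/5)²)/(6·16·20000) = 85568/6328125 m
Superposition: y = Σ y_i = 65336/6328125 m ≈ 0.010325 m

y(64/5) = 65336/6328125 m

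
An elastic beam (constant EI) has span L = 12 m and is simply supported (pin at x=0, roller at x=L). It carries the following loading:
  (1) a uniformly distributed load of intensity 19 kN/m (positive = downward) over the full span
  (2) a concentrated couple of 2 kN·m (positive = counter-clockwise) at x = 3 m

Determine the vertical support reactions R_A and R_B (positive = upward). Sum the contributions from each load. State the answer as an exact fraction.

R_A = 685/6 kN, R_B = 683/6 kN

Load 1 — uniform load w=19 kN/m over full span:
  R_A = wL/2 = 19·12/2 = 114 kN
  R_B = wL/2 = 19·12/2 = 114 kN
Load 2 — applied couple M₀=2 kN·m at a=3 m (b=L-a=9):
  R_A = M₀/L = 2/12 = 1/6 kN
  R_B = -M₀/L = -2/12 = -1/6 kN
Superposition: R_A = 685/6 kN, R_B = 683/6 kN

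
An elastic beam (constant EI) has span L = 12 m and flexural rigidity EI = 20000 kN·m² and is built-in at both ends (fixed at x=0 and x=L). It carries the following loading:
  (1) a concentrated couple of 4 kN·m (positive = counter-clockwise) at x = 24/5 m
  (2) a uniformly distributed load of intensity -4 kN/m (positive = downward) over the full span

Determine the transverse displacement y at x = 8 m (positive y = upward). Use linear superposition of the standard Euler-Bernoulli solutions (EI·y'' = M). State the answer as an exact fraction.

Load 1 — applied couple M₀=4 kN·m at a=24/5 m (b=L-a=36/5):
  y_1 = (R_Ax³/6 - M_Ax²/2 - M₀(x-a)²/2)/EI  [x>a] with R_A=12/25, M_A=12/25 = ((12/25)·8³/6 - (12/25)·8²/2 - 4·(8-(24/5))²/2)/20000 = 4/15625 m
Load 2 — uniform load w=-4 kN/m over full span:
  y_2 = -wx²(L-x)²/(24EI) = -(-4)·8²·(12-8)²/(24·20000) = 16/1875 m
Superposition: y = Σ y_i = 412/46875 m ≈ 0.008789 m

y(8) = 412/46875 m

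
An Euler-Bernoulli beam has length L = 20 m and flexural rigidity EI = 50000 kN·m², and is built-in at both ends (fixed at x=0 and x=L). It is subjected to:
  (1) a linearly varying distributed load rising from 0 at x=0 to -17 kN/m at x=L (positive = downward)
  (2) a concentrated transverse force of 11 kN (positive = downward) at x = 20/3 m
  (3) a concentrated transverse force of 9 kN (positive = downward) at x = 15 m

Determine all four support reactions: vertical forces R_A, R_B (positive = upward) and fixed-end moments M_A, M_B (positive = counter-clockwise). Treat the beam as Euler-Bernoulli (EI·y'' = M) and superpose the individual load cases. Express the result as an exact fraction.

R_A = -35809/864 kN, M_A = -80195/432 kN·m, R_B = -93791/864 kN, M_B = 128905/432 kN·m

Load 1 — triangular load w₀=-17 kN/m (0→w₀ over full span):
  R_A = 3w₀L/20 = 3·(-17)·20/20 = -51 kN
  M_A = w₀L²/30 = (-17)·20²/30 = -680/3 kN·m
  R_B = 7w₀L/20 = 7·(-17)·20/20 = -119 kN
  M_B = -w₀L²/20 = -(-17)·20²/20 = 340 kN·m
Load 2 — point force P=11 kN at a=20/3 m (b=L-a=40/3):
  R_A = Pb²(3a+b)/L³ = 11·(40/3)²·(3·(20/3)+(40/3))/20³ = 220/27 kN
  M_A = Pab²/L² = 11·(20/3)·(40/3)²/20² = 880/27 kN·m
  R_B = Pa²(a+3b)/L³ = 11·(20/3)²·((20/3)+3·(40/3))/20³ = 77/27 kN
  M_B = -Pa²b/L² = -11·(20/3)²·(40/3)/20² = -440/27 kN·m
Load 3 — point force P=9 kN at a=15 m (b=L-a=5):
  R_A = Pb²(3a+b)/L³ = 9·5²·(3·15+5)/20³ = 45/32 kN
  M_A = Pab²/L² = 9·15·5²/20² = 135/16 kN·m
  R_B = Pa²(a+3b)/L³ = 9·15²·(15+3·5)/20³ = 243/32 kN
  M_B = -Pa²b/L² = -9·15²·5/20² = -405/16 kN·m
Superposition: R_A = -35809/864 kN, M_A = -80195/432 kN·m, R_B = -93791/864 kN, M_B = 128905/432 kN·m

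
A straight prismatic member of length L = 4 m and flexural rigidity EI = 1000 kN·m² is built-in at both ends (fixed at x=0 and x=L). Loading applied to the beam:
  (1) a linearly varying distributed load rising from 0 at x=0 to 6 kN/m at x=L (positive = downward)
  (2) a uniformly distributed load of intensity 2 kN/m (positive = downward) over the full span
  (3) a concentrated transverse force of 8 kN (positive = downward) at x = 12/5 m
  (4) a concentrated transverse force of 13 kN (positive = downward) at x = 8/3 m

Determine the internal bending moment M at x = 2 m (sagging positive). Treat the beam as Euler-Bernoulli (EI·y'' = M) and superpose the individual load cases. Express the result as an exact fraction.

M(2) = 1976/225 kN·m

Load 1 — triangular load w₀=6 kN/m (0→w₀ over full span):
  M_1 = 3w₀Lx/20 - w₀L²/30 - w₀x³/(6L) = 3·6·4·2/20 - 6·4²/30 - 6·2³/(6·4) = 2 kN·m
Load 2 — uniform load w=2 kN/m over full span:
  M_2 = wLx/2 - wL²/12 - wx²/2 = 2·4·2/2 - 2·4²/12 - 2·2²/2 = 4/3 kN·m
Load 3 — point force P=8 kN at a=12/5 m (b=L-a=8/5):
  M_3 = Pb²(3a+b)x/L³ - Pab²/L²  [x≤a] = 8·(8/5)²·(3·(12/5)+(8/5))·2/4³ - 8·(12/5)·(8/5)²/4² = 64/25 kN·m
Load 4 — point force P=13 kN at a=8/3 m (b=L-a=4/3):
  M_4 = Pb²(3a+b)x/L³ - Pab²/L²  [x≤a] = 13·(4/3)²·(3·(8/3)+(4/3))·2/4³ - 13·(8/3)·(4/3)²/4² = 26/9 kN·m
Superposition: M = Σ M_i = 1976/225 kN·m ≈ 8.782222 kN·m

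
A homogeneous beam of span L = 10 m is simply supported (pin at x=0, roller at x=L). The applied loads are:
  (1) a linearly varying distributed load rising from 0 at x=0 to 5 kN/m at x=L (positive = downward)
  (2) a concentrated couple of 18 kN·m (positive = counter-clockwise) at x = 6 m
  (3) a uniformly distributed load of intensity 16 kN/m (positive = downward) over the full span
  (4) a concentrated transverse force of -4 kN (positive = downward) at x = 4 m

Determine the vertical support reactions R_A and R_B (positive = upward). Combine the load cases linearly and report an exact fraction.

R_A = 1316/15 kN, R_B = 1399/15 kN

Load 1 — triangular load w₀=5 kN/m (0→w₀ over full span):
  R_A = w₀L/6 = 5·10/6 = 25/3 kN
  R_B = w₀L/3 = 5·10/3 = 50/3 kN
Load 2 — applied couple M₀=18 kN·m at a=6 m (b=L-a=4):
  R_A = M₀/L = 18/10 = 9/5 kN
  R_B = -M₀/L = -18/10 = -9/5 kN
Load 3 — uniform load w=16 kN/m over full span:
  R_A = wL/2 = 16·10/2 = 80 kN
  R_B = wL/2 = 16·10/2 = 80 kN
Load 4 — point force P=-4 kN at a=4 m (b=L-a=6):
  R_A = Pb/L = (-4)·6/10 = -12/5 kN
  R_B = Pa/L = (-4)·4/10 = -8/5 kN
Superposition: R_A = 1316/15 kN, R_B = 1399/15 kN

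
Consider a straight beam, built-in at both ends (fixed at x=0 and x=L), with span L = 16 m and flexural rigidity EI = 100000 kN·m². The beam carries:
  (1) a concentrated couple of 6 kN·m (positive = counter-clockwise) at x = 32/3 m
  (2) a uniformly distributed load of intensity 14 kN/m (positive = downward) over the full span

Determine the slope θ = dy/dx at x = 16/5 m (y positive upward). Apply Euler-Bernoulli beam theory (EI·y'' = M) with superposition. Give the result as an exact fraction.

Load 1 — applied couple M₀=6 kN·m at a=32/3 m (b=L-a=16/3):
  θ_1 = (R_Ax²/2 - M_Ax)/EI  [x≤a] with R_A=1/2, M_A=2 = ((1/2)·(16/5)²/2 - 2·(16/5))/100000 = -3/78125 rad
Load 2 — uniform load w=14 kN/m over full span:
  θ_2 = -wx(L-x)(L-2x)/(12EI) = -14·(16/5)·(16-(16/5))·(16-2·(16/5))/(12·100000) = -1792/390625 rad
Superposition: θ = Σ θ_i = -1807/390625 rad ≈ -0.004626 rad

θ(16/5) = -1807/390625 rad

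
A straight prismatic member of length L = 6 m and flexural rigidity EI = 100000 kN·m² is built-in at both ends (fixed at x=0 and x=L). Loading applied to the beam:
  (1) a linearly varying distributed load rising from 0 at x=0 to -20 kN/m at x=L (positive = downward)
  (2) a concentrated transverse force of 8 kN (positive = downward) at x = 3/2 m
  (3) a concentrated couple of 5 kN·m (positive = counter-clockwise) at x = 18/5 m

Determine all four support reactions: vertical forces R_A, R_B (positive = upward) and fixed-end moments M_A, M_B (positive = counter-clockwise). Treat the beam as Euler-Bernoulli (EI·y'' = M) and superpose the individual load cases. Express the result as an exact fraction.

Load 1 — triangular load w₀=-20 kN/m (0→w₀ over full span):
  R_A = 3w₀L/20 = 3·(-20)·6/20 = -18 kN
  M_A = w₀L²/30 = (-20)·6²/30 = -24 kN·m
  R_B = 7w₀L/20 = 7·(-20)·6/20 = -42 kN
  M_B = -w₀L²/20 = -(-20)·6²/20 = 36 kN·m
Load 2 — point force P=8 kN at a=3/2 m (b=L-a=9/2):
  R_A = Pb²(3a+b)/L³ = 8·(9/2)²·(3·(3/2)+(9/2))/6³ = 27/4 kN
  M_A = Pab²/L² = 8·(3/2)·(9/2)²/6² = 27/4 kN·m
  R_B = Pa²(a+3b)/L³ = 8·(3/2)²·((3/2)+3·(9/2))/6³ = 5/4 kN
  M_B = -Pa²b/L² = -8·(3/2)²·(9/2)/6² = -9/4 kN·m
Load 3 — applied couple M₀=5 kN·m at a=18/5 m (b=L-a=12/5):
  R_A = 6M₀ab/L³ = 6·5·(18/5)·(12/5)/6³ = 6/5 kN
  M_A = M₀b(2a-b)/L² = 5·(12/5)·(2·(18/5)-(12/5))/6² = 8/5 kN·m
  R_B = -6M₀ab/L³ = -6·5·(18/5)·(12/5)/6³ = -6/5 kN
  M_B = M₀a(2b-a)/L² = 5·(18/5)·(2·(12/5)-(18/5))/6² = 3/5 kN·m
Superposition: R_A = -201/20 kN, M_A = -313/20 kN·m, R_B = -839/20 kN, M_B = 687/20 kN·m

R_A = -201/20 kN, M_A = -313/20 kN·m, R_B = -839/20 kN, M_B = 687/20 kN·m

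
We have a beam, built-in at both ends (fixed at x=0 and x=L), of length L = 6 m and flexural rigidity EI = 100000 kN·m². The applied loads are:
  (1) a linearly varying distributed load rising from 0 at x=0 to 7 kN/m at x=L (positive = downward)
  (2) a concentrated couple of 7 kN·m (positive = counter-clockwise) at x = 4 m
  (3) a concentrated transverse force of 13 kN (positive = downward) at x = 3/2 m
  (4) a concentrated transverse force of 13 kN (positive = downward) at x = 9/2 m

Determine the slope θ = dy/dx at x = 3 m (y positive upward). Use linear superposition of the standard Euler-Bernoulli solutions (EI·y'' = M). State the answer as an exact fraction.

θ(3) = -63/8000000 rad

Load 1 — triangular load w₀=7 kN/m (0→w₀ over full span):
  θ_1 = -w₀(2x(L-x)(L-2x)(x+2L)+x²(L-x)²)/(120LEI) = -7·(2·3·(6-3)·(6-2·3)·(3+2·6)+3²·(6-3)²)/(120·6·100000) = -63/8000000 rad
Load 2 — applied couple M₀=7 kN·m at a=4 m (b=L-a=2):
  θ_2 = (R_Ax²/2 - M_Ax)/EI  [x≤a] with R_A=14/9, M_A=7/3 = ((14/9)·3²/2 - (7/3)·3)/100000 = 0 rad
Load 3 — point force P=13 kN at a=3/2 m (b=L-a=9/2):
  θ_3 = Pa²(L-x)(2bL-(3b+a)(L-x))/(2L³EI)  [x>a] = 13·(3/2)²·(6-3)·(2·(9/2)·6-(3·(9/2)+(3/2))·(6-3))/(2·6³·100000) = 117/6400000 rad
Load 4 — point force P=13 kN at a=9/2 m (b=L-a=3/2):
  θ_4 = -Pb²x(2aL-(3a+b)x)/(2L³EI)  [x≤a] = -13·(3/2)²·3·(2·(9/2)·6-(3·(9/2)+(3/2))·3)/(2·6³·100000) = -117/6400000 rad
Superposition: θ = Σ θ_i = -63/8000000 rad ≈ -0.000008 rad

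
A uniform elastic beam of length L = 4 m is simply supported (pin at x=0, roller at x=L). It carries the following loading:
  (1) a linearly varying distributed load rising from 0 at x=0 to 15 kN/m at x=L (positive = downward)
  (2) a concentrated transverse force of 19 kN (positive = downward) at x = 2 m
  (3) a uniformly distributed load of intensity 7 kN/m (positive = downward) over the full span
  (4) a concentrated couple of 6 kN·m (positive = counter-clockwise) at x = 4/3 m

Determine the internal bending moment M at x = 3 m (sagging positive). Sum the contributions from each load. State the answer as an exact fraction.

M(3) = 253/8 kN·m

Load 1 — triangular load w₀=15 kN/m (0→w₀ over full span):
  M_1 = w₀Lx/6 - w₀x³/(6L) = 15·4·3/6 - 15·3³/(6·4) = 105/8 kN·m
Load 2 — point force P=19 kN at a=2 m (b=L-a=2):
  M_2 = Pa(L-x)/L  [x>a] = 19·2·(4-3)/4 = 19/2 kN·m
Load 3 — uniform load w=7 kN/m over full span:
  M_3 = wx(L-x)/2 = 7·3·(4-3)/2 = 21/2 kN·m
Load 4 — applied couple M₀=6 kN·m at a=4/3 m (b=L-a=8/3):
  M_4 = M₀x/L - M₀  [x>a] = 6·3/4 - 6 = -3/2 kN·m
Superposition: M = Σ M_i = 253/8 kN·m ≈ 31.625000 kN·m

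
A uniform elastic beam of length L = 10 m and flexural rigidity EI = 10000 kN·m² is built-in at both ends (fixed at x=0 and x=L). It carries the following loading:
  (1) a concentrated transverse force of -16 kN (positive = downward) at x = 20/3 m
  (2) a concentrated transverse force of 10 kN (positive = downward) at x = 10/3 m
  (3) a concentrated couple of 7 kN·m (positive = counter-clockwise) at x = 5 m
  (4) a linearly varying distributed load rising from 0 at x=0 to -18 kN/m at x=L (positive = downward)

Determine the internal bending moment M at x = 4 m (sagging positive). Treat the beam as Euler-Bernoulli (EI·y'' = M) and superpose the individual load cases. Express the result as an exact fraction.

M(4) = -12389/540 kN·m

Load 1 — point force P=-16 kN at a=20/3 m (b=L-a=10/3):
  M_1 = Pb²(3a+b)x/L³ - Pab²/L²  [x≤a] = (-16)·(10/3)²·(3·(20/3)+(10/3))·4/10³ - (-16)·(20/3)·(10/3)²/10² = -128/27 kN·m
Load 2 — point force P=10 kN at a=10/3 m (b=L-a=20/3):
  M_2 = Pa²(a+3b)(L-x)/L³ - Pa²b/L²  [x>a] = 10·(10/3)²·((10/3)+3·(20/3))·(10-4)/10³ - 10·(10/3)²·(20/3)/10² = 220/27 kN·m
Load 3 — applied couple M₀=7 kN·m at a=5 m (b=L-a=5):
  M_3 = R_Ax - M_A  [x≤a] with R_A=21/20, M_A=7/4 = (21/20)·4 - (7/4) = 49/20 kN·m
Load 4 — triangular load w₀=-18 kN/m (0→w₀ over full span):
  M_4 = 3w₀Lx/20 - w₀L²/30 - w₀x³/(6L) = 3·(-18)·10·4/20 - (-18)·10²/30 - (-18)·4³/(6·10) = -144/5 kN·m
Superposition: M = Σ M_i = -12389/540 kN·m ≈ -22.942593 kN·m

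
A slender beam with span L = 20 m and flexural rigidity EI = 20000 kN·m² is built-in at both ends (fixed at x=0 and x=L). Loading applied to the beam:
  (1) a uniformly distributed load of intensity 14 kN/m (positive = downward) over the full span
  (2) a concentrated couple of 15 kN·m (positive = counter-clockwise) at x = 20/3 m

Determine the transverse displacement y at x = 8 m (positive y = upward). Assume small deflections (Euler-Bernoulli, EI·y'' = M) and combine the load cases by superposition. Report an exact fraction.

Load 1 — uniform load w=14 kN/m over full span:
  y_1 = -wx²(L-x)²/(24EI) = -14·8²·(20-8)²/(24·20000) = -168/625 m
Load 2 — applied couple M₀=15 kN·m at a=20/3 m (b=L-a=40/3):
  y_2 = (R_Ax³/6 - M_Ax²/2 - M₀(x-a)²/2)/EI  [x>a] with R_A=1, M_A=0 = (1·8³/6 - 0·8²/2 - 15·(8-(20/3))²/2)/20000 = 9/2500 m
Superposition: y = Σ y_i = -663/2500 m ≈ -0.265200 m

y(8) = -663/2500 m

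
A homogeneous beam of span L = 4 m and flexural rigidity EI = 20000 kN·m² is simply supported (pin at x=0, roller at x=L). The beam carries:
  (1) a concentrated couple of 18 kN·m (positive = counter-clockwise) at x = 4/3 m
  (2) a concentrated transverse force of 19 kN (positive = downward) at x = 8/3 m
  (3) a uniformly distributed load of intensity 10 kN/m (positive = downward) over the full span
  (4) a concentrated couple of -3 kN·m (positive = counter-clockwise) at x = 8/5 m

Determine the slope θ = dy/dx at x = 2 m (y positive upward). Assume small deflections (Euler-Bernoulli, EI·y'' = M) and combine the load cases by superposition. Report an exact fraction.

θ(2) = -7313/81000000 rad

Load 1 — applied couple M₀=18 kN·m at a=4/3 m (b=L-a=8/3):
  θ_1 = (M₀x²/(2L)-M₀(x-a)+C₁)/EI  [x>a] with C₁=M₀(3b²-L²)/(6L)=4 = (18·2²/(2·4)-18·(2-(4/3))+4)/20000 = 1/20000 rad
Load 2 — point force P=19 kN at a=8/3 m (b=L-a=4/3):
  θ_2 = -Pb(L²-b²-3x²)/(6LEI)  [x≤a] = -19·(4/3)·(4²-(4/3)²-3·2²)/(6·4·20000) = -19/162000 rad
Load 3 — uniform load w=10 kN/m over full span:
  θ_3 = -w(L³-6Lx²+4x³)/(24EI) = -10·(4³-6·4·2²+4·2³)/(24·20000) = 0 rad
Load 4 — applied couple M₀=-3 kN·m at a=8/5 m (b=L-a=12/5):
  θ_4 = (M₀x²/(2L)-M₀(x-a)+C₁)/EI  [x>a] with C₁=M₀(3b²-L²)/(6L)=-4/25 = ((-3)·2²/(2·4)-(-3)·(2-(8/5))+(-4/25))/20000 = -23/1000000 rad
Superposition: θ = Σ θ_i = -7313/81000000 rad ≈ -0.000090 rad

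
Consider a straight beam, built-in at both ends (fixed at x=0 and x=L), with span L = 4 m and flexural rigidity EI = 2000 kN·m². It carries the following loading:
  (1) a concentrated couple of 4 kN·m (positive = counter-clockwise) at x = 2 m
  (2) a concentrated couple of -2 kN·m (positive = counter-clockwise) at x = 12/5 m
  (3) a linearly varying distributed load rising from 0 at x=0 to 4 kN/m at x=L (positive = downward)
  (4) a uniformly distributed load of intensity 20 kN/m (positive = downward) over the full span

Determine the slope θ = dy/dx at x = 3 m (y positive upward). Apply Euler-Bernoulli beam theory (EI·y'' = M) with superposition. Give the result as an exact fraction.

Load 1 — applied couple M₀=4 kN·m at a=2 m (b=L-a=2):
  θ_1 = (R_Ax²/2 - M_Ax - M₀(x-a))/EI  [x>a] with R_A=3/2, M_A=1 = ((3/2)·3²/2 - 1·3 - 4·(3-2))/2000 = -1/8000 rad
Load 2 — applied couple M₀=-2 kN·m at a=12/5 m (b=L-a=8/5):
  θ_2 = (R_Ax²/2 - M_Ax - M₀(x-a))/EI  [x>a] with R_A=-18/25, M_A=-16/25 = ((-18/25)·3²/2 - (-16/25)·3 - (-2)·(3-(12/5)))/2000 = -3/50000 rad
Load 3 — triangular load w₀=4 kN/m (0→w₀ over full span):
  θ_3 = -w₀(2x(L-x)(L-2x)(x+2L)+x²(L-x)²)/(120LEI) = -4·(2·3·(4-3)·(4-2·3)·(3+2·4)+3²·(4-3)²)/(120·4·2000) = 41/80000 rad
Load 4 — uniform load w=20 kN/m over full span:
  θ_4 = -wx(L-x)(L-2x)/(12EI) = -20·3·(4-3)·(4-2·3)/(12·2000) = 1/200 rad
Superposition: θ = Σ θ_i = 2131/400000 rad ≈ 0.005327 rad

θ(3) = 2131/400000 rad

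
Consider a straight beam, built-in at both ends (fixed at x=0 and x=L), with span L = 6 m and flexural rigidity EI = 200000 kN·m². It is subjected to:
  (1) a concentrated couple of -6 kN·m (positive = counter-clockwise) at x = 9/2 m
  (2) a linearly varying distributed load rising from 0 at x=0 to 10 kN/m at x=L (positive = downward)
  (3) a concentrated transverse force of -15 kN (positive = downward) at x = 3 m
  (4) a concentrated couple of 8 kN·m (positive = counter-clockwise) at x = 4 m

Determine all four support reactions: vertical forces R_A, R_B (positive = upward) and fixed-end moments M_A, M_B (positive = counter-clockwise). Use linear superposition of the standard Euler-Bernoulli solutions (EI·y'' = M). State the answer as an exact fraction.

Load 1 — applied couple M₀=-6 kN·m at a=9/2 m (b=L-a=3/2):
  R_A = 6M₀ab/L³ = 6·(-6)·(9/2)·(3/2)/6³ = -9/8 kN
  M_A = M₀b(2a-b)/L² = (-6)·(3/2)·(2·(9/2)-(3/2))/6² = -15/8 kN·m
  R_B = -6M₀ab/L³ = -6·(-6)·(9/2)·(3/2)/6³ = 9/8 kN
  M_B = M₀a(2b-a)/L² = (-6)·(9/2)·(2·(3/2)-(9/2))/6² = 9/8 kN·m
Load 2 — triangular load w₀=10 kN/m (0→w₀ over full span):
  R_A = 3w₀L/20 = 3·10·6/20 = 9 kN
  M_A = w₀L²/30 = 10·6²/30 = 12 kN·m
  R_B = 7w₀L/20 = 7·10·6/20 = 21 kN
  M_B = -w₀L²/20 = -10·6²/20 = -18 kN·m
Load 3 — point force P=-15 kN at a=3 m (b=L-a=3):
  R_A = Pb²(3a+b)/L³ = (-15)·3²·(3·3+3)/6³ = -15/2 kN
  M_A = Pab²/L² = (-15)·3·3²/6² = -45/4 kN·m
  R_B = Pa²(a+3b)/L³ = (-15)·3²·(3+3·3)/6³ = -15/2 kN
  M_B = -Pa²b/L² = -(-15)·3²·3/6² = 45/4 kN·m
Load 4 — applied couple M₀=8 kN·m at a=4 m (b=L-a=2):
  R_A = 6M₀ab/L³ = 6·8·4·2/6³ = 16/9 kN
  M_A = M₀b(2a-b)/L² = 8·2·(2·4-2)/6² = 8/3 kN·m
  R_B = -6M₀ab/L³ = -6·8·4·2/6³ = -16/9 kN
  M_B = M₀a(2b-a)/L² = 8·4·(2·2-4)/6² = 0 kN·m
Superposition: R_A = 155/72 kN, M_A = 37/24 kN·m, R_B = 925/72 kN, M_B = -45/8 kN·m

R_A = 155/72 kN, M_A = 37/24 kN·m, R_B = 925/72 kN, M_B = -45/8 kN·m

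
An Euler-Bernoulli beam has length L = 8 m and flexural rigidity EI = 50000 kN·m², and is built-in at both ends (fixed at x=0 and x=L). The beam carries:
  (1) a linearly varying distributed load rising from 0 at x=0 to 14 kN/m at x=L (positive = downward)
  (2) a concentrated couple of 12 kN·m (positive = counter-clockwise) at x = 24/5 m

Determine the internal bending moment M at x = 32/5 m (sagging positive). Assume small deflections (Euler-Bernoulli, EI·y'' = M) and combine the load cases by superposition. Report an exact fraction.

M(32/5) = -308/375 kN·m

Load 1 — triangular load w₀=14 kN/m (0→w₀ over full span):
  M_1 = 3w₀Lx/20 - w₀L²/30 - w₀x³/(6L) = 3·14·8·(32/5)/20 - 14·8²/30 - 14·(32/5)³/(6·8) = 448/375 kN·m
Load 2 — applied couple M₀=12 kN·m at a=24/5 m (b=L-a=16/5):
  M_2 = R_Ax - M_A - M₀  [x>a] with R_A=54/25, M_A=96/25 = (54/25)·(32/5) - (96/25) - 12 = -252/125 kN·m
Superposition: M = Σ M_i = -308/375 kN·m ≈ -0.821333 kN·m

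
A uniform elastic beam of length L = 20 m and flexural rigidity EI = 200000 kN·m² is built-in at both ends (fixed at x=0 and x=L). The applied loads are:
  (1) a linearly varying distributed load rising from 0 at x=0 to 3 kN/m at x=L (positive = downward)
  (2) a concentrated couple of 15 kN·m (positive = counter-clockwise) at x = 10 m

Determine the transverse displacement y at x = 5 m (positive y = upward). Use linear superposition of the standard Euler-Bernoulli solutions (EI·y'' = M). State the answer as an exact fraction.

Load 1 — triangular load w₀=3 kN/m (0→w₀ over full span):
  y_1 = -w₀x²(L-x)²(x+2L)/(120LEI) = -3·5²·(20-5)²·(5+2·20)/(120·20·200000) = -81/51200 m
Load 2 — applied couple M₀=15 kN·m at a=10 m (b=L-a=10):
  y_2 = (R_Ax³/6 - M_Ax²/2)/EI  [x≤a] with R_A=9/8, M_A=15/4 = ((9/8)·5³/6 - (15/4)·5²/2)/200000 = -3/25600 m
Superposition: y = Σ y_i = -87/51200 m ≈ -0.001699 m

y(5) = -87/51200 m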